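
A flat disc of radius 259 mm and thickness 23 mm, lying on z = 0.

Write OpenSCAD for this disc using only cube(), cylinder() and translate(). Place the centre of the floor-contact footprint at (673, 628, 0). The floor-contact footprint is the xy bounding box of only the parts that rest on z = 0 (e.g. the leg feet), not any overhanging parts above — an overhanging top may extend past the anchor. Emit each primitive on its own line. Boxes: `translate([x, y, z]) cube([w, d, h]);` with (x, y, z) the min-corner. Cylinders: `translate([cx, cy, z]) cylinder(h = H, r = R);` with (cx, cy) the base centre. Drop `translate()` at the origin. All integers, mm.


translate([673, 628, 0]) cylinder(h = 23, r = 259);


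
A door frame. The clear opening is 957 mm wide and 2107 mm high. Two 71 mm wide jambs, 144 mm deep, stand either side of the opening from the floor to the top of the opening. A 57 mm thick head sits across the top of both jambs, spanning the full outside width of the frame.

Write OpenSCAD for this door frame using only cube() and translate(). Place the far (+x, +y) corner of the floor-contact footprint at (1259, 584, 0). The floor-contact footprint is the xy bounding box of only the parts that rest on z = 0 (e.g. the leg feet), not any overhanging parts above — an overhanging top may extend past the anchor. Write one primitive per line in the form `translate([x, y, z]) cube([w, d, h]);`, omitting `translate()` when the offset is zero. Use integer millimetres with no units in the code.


translate([160, 440, 0]) cube([71, 144, 2107]);
translate([1188, 440, 0]) cube([71, 144, 2107]);
translate([160, 440, 2107]) cube([1099, 144, 57]);


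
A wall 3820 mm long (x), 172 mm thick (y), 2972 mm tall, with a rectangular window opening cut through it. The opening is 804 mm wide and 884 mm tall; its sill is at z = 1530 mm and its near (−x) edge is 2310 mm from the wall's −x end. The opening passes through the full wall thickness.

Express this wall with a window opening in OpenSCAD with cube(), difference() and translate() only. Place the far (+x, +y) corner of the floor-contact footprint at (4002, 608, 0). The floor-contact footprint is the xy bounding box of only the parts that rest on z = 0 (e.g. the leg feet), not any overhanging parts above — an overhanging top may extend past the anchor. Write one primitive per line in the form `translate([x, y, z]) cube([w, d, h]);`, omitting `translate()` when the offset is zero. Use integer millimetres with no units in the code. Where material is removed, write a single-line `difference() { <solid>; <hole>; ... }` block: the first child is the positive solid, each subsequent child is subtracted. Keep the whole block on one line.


difference() { translate([182, 436, 0]) cube([3820, 172, 2972]); translate([2492, 436, 1530]) cube([804, 172, 884]); }


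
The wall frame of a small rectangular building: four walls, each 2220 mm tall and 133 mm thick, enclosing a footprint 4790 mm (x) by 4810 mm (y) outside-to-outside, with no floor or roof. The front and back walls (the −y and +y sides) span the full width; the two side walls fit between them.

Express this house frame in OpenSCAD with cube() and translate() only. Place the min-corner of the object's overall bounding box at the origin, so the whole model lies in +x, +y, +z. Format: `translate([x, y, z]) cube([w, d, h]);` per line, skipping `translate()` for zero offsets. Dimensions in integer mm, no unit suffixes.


cube([4790, 133, 2220]);
translate([0, 4677, 0]) cube([4790, 133, 2220]);
translate([0, 133, 0]) cube([133, 4544, 2220]);
translate([4657, 133, 0]) cube([133, 4544, 2220]);


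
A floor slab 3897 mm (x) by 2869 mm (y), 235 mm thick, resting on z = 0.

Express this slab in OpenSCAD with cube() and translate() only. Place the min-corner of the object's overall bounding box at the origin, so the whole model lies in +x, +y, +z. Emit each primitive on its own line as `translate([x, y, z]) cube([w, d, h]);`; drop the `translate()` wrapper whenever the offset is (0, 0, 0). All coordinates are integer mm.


cube([3897, 2869, 235]);


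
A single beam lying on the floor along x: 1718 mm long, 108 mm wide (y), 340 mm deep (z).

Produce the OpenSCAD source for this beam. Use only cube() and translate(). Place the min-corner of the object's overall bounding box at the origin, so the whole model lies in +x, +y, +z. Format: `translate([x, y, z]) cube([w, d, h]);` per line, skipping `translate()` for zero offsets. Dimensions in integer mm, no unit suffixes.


cube([1718, 108, 340]);


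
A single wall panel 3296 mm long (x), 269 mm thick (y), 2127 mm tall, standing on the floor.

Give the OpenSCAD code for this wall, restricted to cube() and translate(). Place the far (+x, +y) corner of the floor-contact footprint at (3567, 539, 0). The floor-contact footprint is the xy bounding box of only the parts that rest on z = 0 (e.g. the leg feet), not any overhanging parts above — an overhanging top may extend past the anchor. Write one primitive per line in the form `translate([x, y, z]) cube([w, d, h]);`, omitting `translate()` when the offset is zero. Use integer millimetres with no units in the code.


translate([271, 270, 0]) cube([3296, 269, 2127]);


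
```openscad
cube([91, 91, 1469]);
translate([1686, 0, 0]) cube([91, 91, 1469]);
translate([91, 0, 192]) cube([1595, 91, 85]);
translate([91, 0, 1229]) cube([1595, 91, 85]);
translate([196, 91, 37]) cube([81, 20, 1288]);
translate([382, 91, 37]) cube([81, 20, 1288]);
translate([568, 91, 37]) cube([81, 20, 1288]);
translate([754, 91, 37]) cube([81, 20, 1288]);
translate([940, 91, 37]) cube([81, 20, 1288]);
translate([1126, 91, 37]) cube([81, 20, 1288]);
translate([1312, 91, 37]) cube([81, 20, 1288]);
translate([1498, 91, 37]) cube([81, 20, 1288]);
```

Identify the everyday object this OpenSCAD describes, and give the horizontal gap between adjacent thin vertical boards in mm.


A fence section. The picket gap is 105 mm.

Two posts, two rails, 8 pickets — a fence section. Span 1595 mm holds 8 pickets of 81 mm with 9 equal gaps: ⌊(1595 − 8·81) / 9⌋ = 105 mm.


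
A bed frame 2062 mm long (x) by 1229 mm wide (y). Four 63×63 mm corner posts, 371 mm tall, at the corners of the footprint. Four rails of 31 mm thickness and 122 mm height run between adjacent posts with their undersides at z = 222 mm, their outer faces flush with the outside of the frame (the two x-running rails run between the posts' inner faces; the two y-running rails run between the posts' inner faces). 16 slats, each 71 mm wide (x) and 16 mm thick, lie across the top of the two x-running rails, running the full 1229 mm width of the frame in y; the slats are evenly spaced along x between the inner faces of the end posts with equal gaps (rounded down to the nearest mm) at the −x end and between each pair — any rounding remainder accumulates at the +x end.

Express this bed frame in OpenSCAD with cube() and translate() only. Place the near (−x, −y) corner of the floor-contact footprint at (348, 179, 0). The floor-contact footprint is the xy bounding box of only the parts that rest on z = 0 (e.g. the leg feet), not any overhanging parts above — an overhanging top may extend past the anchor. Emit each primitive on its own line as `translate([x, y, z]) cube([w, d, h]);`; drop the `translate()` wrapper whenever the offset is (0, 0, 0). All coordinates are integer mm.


// slat z = rail_z + rail_h = 222 + 122 = 344
// slat gap = ⌊(1936 − 16·71) / 17⌋ = 47
translate([348, 179, 0]) cube([63, 63, 371]);
translate([348, 1345, 0]) cube([63, 63, 371]);
translate([2347, 179, 0]) cube([63, 63, 371]);
translate([2347, 1345, 0]) cube([63, 63, 371]);
translate([411, 179, 222]) cube([1936, 31, 122]);
translate([411, 1377, 222]) cube([1936, 31, 122]);
translate([348, 242, 222]) cube([31, 1103, 122]);
translate([2379, 242, 222]) cube([31, 1103, 122]);
translate([458, 179, 344]) cube([71, 1229, 16]);
translate([576, 179, 344]) cube([71, 1229, 16]);
translate([694, 179, 344]) cube([71, 1229, 16]);
translate([812, 179, 344]) cube([71, 1229, 16]);
translate([930, 179, 344]) cube([71, 1229, 16]);
translate([1048, 179, 344]) cube([71, 1229, 16]);
translate([1166, 179, 344]) cube([71, 1229, 16]);
translate([1284, 179, 344]) cube([71, 1229, 16]);
translate([1402, 179, 344]) cube([71, 1229, 16]);
translate([1520, 179, 344]) cube([71, 1229, 16]);
translate([1638, 179, 344]) cube([71, 1229, 16]);
translate([1756, 179, 344]) cube([71, 1229, 16]);
translate([1874, 179, 344]) cube([71, 1229, 16]);
translate([1992, 179, 344]) cube([71, 1229, 16]);
translate([2110, 179, 344]) cube([71, 1229, 16]);
translate([2228, 179, 344]) cube([71, 1229, 16]);


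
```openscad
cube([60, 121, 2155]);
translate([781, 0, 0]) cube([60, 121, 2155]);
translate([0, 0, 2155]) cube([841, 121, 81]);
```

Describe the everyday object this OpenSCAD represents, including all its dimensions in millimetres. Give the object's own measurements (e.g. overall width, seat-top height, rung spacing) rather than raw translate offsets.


A door frame. The clear opening is 721 mm wide and 2155 mm high. Two 60 mm wide jambs, 121 mm deep, stand either side of the opening from the floor to the top of the opening. A 81 mm thick head sits across the top of both jambs, spanning the full outside width of the frame.


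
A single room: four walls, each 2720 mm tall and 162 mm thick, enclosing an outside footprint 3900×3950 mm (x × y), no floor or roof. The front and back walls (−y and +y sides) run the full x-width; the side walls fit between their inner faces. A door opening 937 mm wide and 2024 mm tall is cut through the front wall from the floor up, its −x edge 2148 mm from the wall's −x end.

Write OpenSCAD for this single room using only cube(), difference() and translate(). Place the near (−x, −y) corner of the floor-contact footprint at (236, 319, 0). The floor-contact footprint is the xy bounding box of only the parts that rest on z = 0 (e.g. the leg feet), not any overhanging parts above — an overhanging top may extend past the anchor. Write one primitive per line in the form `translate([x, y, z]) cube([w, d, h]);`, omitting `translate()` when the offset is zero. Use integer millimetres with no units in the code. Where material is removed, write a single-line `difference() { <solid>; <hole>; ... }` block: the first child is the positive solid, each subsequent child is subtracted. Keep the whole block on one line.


difference() { translate([236, 319, 0]) cube([3900, 162, 2720]); translate([2384, 319, 0]) cube([937, 162, 2024]); }
translate([236, 4107, 0]) cube([3900, 162, 2720]);
translate([236, 481, 0]) cube([162, 3626, 2720]);
translate([3974, 481, 0]) cube([162, 3626, 2720]);


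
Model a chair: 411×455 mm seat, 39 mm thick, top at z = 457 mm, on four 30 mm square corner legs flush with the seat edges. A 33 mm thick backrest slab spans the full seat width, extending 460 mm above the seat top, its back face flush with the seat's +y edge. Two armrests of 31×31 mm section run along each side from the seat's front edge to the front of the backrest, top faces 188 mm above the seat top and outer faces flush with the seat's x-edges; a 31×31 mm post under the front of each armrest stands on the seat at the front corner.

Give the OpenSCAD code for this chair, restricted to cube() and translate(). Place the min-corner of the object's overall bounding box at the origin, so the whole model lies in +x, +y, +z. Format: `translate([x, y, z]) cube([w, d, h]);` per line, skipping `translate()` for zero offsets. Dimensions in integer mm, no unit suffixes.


translate([0, 0, 418]) cube([411, 455, 39]);
cube([30, 30, 418]);
translate([381, 0, 0]) cube([30, 30, 418]);
translate([0, 425, 0]) cube([30, 30, 418]);
translate([381, 425, 0]) cube([30, 30, 418]);
translate([0, 422, 457]) cube([411, 33, 460]);
translate([0, 0, 614]) cube([31, 422, 31]);
translate([380, 0, 614]) cube([31, 422, 31]);
translate([0, 0, 457]) cube([31, 31, 157]);
translate([380, 0, 457]) cube([31, 31, 157]);


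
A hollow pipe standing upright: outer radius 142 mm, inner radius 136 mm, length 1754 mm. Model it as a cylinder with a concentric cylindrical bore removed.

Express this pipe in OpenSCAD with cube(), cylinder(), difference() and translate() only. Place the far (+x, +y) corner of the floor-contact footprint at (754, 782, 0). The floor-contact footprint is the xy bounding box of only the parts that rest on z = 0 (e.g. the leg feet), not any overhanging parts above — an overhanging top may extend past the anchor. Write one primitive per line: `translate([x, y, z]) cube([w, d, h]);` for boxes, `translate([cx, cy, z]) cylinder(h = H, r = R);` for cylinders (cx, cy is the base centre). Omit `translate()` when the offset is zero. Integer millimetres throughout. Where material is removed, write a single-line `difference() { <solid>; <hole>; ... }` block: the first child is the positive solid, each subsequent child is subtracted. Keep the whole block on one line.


difference() { translate([612, 640, 0]) cylinder(h = 1754, r = 142); translate([612, 640, 0]) cylinder(h = 1754, r = 136); }


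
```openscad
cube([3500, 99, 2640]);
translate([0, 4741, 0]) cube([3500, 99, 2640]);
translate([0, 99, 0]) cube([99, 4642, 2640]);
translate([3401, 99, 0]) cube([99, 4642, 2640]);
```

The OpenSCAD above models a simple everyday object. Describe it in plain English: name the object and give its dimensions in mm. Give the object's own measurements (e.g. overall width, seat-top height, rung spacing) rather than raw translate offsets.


The wall frame of a small rectangular building: four walls, each 2640 mm tall and 99 mm thick, enclosing a footprint 3500 mm (x) by 4840 mm (y) outside-to-outside, with no floor or roof. The front and back walls (the −y and +y sides) span the full width; the two side walls fit between them.


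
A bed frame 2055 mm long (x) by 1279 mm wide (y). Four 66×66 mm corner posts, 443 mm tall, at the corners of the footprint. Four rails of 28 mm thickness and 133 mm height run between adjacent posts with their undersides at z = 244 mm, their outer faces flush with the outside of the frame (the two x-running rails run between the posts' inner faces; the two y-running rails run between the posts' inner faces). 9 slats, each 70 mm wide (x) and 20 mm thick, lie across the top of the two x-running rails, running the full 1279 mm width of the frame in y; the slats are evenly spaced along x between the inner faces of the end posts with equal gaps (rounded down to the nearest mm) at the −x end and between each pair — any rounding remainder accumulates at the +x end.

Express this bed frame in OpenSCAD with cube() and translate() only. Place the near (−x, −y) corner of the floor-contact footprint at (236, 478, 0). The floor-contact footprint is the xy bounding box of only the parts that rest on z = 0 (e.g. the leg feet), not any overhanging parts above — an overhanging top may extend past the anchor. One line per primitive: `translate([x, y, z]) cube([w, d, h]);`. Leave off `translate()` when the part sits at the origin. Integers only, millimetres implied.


translate([236, 478, 0]) cube([66, 66, 443]);
translate([236, 1691, 0]) cube([66, 66, 443]);
translate([2225, 478, 0]) cube([66, 66, 443]);
translate([2225, 1691, 0]) cube([66, 66, 443]);
translate([302, 478, 244]) cube([1923, 28, 133]);
translate([302, 1729, 244]) cube([1923, 28, 133]);
translate([236, 544, 244]) cube([28, 1147, 133]);
translate([2263, 544, 244]) cube([28, 1147, 133]);
translate([431, 478, 377]) cube([70, 1279, 20]);
translate([630, 478, 377]) cube([70, 1279, 20]);
translate([829, 478, 377]) cube([70, 1279, 20]);
translate([1028, 478, 377]) cube([70, 1279, 20]);
translate([1227, 478, 377]) cube([70, 1279, 20]);
translate([1426, 478, 377]) cube([70, 1279, 20]);
translate([1625, 478, 377]) cube([70, 1279, 20]);
translate([1824, 478, 377]) cube([70, 1279, 20]);
translate([2023, 478, 377]) cube([70, 1279, 20]);


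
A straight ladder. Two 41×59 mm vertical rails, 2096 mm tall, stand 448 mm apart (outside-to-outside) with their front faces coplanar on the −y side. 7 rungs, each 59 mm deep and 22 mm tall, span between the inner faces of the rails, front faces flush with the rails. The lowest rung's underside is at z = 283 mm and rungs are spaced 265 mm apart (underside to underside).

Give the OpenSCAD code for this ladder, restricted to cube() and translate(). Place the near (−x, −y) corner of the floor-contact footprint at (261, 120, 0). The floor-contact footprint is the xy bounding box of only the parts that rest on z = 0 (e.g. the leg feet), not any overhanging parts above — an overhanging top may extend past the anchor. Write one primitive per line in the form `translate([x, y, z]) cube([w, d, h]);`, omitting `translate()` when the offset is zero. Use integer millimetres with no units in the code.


translate([261, 120, 0]) cube([41, 59, 2096]);
translate([668, 120, 0]) cube([41, 59, 2096]);
translate([302, 120, 283]) cube([366, 59, 22]);
translate([302, 120, 548]) cube([366, 59, 22]);
translate([302, 120, 813]) cube([366, 59, 22]);
translate([302, 120, 1078]) cube([366, 59, 22]);
translate([302, 120, 1343]) cube([366, 59, 22]);
translate([302, 120, 1608]) cube([366, 59, 22]);
translate([302, 120, 1873]) cube([366, 59, 22]);


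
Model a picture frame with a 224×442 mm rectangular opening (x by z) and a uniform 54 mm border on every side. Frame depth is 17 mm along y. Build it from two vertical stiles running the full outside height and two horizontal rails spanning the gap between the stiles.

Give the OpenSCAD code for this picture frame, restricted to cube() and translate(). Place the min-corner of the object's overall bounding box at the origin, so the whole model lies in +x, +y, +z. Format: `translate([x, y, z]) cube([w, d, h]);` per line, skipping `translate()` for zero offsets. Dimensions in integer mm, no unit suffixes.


cube([54, 17, 550]);
translate([278, 0, 0]) cube([54, 17, 550]);
translate([54, 0, 0]) cube([224, 17, 54]);
translate([54, 0, 496]) cube([224, 17, 54]);


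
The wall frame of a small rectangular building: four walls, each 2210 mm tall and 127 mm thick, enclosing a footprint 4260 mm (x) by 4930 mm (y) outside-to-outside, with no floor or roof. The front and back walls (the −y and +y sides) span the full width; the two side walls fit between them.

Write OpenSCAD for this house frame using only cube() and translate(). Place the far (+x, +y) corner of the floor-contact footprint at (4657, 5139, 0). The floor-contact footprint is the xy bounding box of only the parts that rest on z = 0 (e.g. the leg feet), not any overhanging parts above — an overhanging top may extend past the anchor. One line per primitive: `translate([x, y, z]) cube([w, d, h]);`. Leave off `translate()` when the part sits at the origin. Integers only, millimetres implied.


translate([397, 209, 0]) cube([4260, 127, 2210]);
translate([397, 5012, 0]) cube([4260, 127, 2210]);
translate([397, 336, 0]) cube([127, 4676, 2210]);
translate([4530, 336, 0]) cube([127, 4676, 2210]);


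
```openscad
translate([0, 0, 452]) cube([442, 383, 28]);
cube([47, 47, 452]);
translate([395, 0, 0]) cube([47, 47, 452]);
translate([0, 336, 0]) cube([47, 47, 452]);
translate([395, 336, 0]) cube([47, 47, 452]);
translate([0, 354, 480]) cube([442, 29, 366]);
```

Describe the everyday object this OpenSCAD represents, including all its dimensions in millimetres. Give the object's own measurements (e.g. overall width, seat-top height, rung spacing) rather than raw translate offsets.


A chair. The seat is a 442×383×28 mm slab with its top at z = 480 mm, on four 47×47 mm corner legs (flush with the seat edges, standing on z = 0). A flat backrest 29 mm thick, 366 mm tall, spans the full seat width and rises from the seat top along its +y edge, rear face flush with the rear of the seat.


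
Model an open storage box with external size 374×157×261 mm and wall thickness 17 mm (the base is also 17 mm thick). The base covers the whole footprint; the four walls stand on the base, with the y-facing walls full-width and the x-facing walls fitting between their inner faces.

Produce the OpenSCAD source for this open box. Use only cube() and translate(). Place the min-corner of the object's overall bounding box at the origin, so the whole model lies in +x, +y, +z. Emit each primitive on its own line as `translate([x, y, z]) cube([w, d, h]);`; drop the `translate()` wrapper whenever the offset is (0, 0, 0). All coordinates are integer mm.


cube([374, 157, 17]);
translate([0, 0, 17]) cube([374, 17, 244]);
translate([0, 140, 17]) cube([374, 17, 244]);
translate([0, 17, 17]) cube([17, 123, 244]);
translate([357, 17, 17]) cube([17, 123, 244]);


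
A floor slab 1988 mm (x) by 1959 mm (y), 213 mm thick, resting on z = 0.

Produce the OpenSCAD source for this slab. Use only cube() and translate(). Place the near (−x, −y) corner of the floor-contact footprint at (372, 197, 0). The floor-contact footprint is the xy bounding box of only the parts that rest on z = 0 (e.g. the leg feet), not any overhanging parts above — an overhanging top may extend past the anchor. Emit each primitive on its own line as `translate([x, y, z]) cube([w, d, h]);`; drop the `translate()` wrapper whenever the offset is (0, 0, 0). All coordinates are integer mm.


translate([372, 197, 0]) cube([1988, 1959, 213]);


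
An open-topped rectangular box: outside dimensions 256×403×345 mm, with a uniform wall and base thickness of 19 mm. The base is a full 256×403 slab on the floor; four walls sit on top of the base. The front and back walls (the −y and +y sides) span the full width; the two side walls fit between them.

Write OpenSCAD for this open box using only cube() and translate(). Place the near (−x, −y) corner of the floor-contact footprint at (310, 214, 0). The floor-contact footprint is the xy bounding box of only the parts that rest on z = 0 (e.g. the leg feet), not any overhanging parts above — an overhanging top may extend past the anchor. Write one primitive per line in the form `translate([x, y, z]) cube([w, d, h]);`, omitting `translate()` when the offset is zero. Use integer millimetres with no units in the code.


translate([310, 214, 0]) cube([256, 403, 19]);
translate([310, 214, 19]) cube([256, 19, 326]);
translate([310, 598, 19]) cube([256, 19, 326]);
translate([310, 233, 19]) cube([19, 365, 326]);
translate([547, 233, 19]) cube([19, 365, 326]);


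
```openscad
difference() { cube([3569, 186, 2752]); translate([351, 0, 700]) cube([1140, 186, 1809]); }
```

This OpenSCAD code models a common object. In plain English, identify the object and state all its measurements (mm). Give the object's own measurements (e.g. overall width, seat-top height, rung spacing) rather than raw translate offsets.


A wall 3569 mm long (x), 186 mm thick (y), 2752 mm tall, with a rectangular window opening cut through it. The opening is 1140 mm wide and 1809 mm tall; its sill is at z = 700 mm and its near (−x) edge is 351 mm from the wall's −x end. The opening passes through the full wall thickness.


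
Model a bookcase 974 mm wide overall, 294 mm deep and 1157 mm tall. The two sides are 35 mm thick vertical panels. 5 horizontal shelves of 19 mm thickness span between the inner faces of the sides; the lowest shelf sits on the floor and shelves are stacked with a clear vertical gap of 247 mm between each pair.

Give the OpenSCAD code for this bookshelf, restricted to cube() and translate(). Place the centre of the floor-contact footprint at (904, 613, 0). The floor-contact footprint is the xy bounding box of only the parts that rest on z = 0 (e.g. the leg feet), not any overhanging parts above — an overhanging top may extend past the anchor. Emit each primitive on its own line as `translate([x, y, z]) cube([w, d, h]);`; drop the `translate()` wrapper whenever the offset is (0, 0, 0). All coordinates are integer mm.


translate([417, 466, 0]) cube([35, 294, 1157]);
translate([1356, 466, 0]) cube([35, 294, 1157]);
translate([452, 466, 0]) cube([904, 294, 19]);
translate([452, 466, 266]) cube([904, 294, 19]);
translate([452, 466, 532]) cube([904, 294, 19]);
translate([452, 466, 798]) cube([904, 294, 19]);
translate([452, 466, 1064]) cube([904, 294, 19]);


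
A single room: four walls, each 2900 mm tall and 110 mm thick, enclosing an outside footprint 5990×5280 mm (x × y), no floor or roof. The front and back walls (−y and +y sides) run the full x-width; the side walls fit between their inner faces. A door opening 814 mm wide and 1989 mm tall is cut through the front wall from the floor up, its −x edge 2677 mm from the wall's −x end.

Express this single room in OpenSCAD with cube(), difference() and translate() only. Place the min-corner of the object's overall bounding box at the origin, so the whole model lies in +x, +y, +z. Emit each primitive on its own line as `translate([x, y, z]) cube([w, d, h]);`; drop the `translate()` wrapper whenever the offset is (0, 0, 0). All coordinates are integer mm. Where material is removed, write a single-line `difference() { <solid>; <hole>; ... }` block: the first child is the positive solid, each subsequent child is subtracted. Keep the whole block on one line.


difference() { cube([5990, 110, 2900]); translate([2677, 0, 0]) cube([814, 110, 1989]); }
translate([0, 5170, 0]) cube([5990, 110, 2900]);
translate([0, 110, 0]) cube([110, 5060, 2900]);
translate([5880, 110, 0]) cube([110, 5060, 2900]);


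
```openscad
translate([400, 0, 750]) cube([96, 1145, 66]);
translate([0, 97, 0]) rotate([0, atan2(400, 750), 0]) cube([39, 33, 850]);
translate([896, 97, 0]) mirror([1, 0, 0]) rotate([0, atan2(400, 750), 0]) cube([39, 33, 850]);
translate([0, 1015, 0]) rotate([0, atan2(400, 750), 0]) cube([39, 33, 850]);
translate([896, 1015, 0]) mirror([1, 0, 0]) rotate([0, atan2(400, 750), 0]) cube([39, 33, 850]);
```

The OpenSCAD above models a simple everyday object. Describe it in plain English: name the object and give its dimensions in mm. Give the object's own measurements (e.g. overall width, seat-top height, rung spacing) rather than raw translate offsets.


A sawhorse. A 96×1145×66 mm beam (x, y, z) sits on two A-frame leg pairs. Each pair is two raked legs of 39×33 mm section (33 mm along y) splaying symmetrically in x. Each leg rises 750 mm vertically over 400 mm of horizontal reach and is 850 mm long along its own axis. Every leg's outer bottom edge rests on the floor and its outer top edge meets a bottom edge of the beam — the left legs (tilting toward +x) meet the beam's −x bottom edge, the right legs (their mirror images, tilting toward −x) meet its +x bottom edge — so the leg tops tuck under the beam, the beam's underside is 750 mm above the floor, and the feet are 896 mm apart outside-to-outside with the beam centred between them. The two leg pairs are set in 97 mm from either end of the beam.


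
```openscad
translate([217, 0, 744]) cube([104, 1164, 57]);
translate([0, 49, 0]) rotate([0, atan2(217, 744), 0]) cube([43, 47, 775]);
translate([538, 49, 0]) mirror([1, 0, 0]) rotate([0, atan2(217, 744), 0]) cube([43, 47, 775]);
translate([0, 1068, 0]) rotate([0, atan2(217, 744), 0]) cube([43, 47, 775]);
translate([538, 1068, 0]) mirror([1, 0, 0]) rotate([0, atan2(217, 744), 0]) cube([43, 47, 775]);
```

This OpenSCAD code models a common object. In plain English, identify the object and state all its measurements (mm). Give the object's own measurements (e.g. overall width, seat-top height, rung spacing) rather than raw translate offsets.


A sawhorse. A 104×1164×57 mm beam (x, y, z) sits on two A-frame leg pairs. Each pair is two raked legs of 43×47 mm section (47 mm along y) splaying symmetrically in x. Each leg rises 744 mm vertically over 217 mm of horizontal reach and is 775 mm long along its own axis. Every leg's outer bottom edge rests on the floor and its outer top edge meets a bottom edge of the beam — the left legs (tilting toward +x) meet the beam's −x bottom edge, the right legs (their mirror images, tilting toward −x) meet its +x bottom edge — so the leg tops tuck under the beam, the beam's underside is 744 mm above the floor, and the feet are 538 mm apart outside-to-outside with the beam centred between them. The two leg pairs are set in 49 mm from either end of the beam.


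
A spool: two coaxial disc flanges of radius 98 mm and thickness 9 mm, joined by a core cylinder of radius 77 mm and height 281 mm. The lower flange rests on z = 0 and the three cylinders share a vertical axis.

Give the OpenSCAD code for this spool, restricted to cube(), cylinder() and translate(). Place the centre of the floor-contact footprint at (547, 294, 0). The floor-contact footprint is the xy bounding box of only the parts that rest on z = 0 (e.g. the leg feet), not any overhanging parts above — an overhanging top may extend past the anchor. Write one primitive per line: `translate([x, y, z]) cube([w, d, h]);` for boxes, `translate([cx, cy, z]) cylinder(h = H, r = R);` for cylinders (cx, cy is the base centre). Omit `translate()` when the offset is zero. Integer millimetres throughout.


translate([547, 294, 0]) cylinder(h = 9, r = 98);
translate([547, 294, 9]) cylinder(h = 281, r = 77);
translate([547, 294, 290]) cylinder(h = 9, r = 98);


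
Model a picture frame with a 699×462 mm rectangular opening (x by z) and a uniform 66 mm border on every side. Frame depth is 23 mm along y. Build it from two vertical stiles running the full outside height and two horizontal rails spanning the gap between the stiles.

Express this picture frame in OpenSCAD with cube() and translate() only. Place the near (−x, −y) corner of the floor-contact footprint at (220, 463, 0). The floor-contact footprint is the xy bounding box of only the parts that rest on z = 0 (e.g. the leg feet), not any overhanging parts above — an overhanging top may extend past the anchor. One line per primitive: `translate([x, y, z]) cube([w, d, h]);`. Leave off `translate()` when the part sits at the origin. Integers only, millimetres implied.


translate([220, 463, 0]) cube([66, 23, 594]);
translate([985, 463, 0]) cube([66, 23, 594]);
translate([286, 463, 0]) cube([699, 23, 66]);
translate([286, 463, 528]) cube([699, 23, 66]);


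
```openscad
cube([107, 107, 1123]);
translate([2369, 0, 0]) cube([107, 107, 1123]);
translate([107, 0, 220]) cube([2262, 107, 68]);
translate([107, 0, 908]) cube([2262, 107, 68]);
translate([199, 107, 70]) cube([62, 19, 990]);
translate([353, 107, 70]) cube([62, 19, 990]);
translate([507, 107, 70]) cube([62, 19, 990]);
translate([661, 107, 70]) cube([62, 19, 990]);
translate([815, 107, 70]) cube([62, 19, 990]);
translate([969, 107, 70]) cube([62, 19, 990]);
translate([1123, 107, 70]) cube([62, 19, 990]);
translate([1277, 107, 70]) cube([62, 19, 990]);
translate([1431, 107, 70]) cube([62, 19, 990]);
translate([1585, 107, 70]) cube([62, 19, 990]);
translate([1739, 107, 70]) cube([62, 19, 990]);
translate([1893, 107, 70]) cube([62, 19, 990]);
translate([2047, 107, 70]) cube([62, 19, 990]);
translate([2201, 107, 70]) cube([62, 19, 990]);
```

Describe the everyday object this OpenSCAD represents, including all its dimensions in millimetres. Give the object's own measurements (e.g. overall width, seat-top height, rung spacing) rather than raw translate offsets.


A fence section. Two 107×107 mm posts, 1123 mm tall, stand on the floor with a clear span of 2262 mm between their inner faces. Two horizontal rails of 107×68 mm section span the gap between the posts with their undersides at z = 220 mm and z = 908 mm, flush with the posts' −y face. 14 pickets, each 62 mm wide, 19 mm thick and 990 mm tall, are fixed to the +y face of the rails with their bottoms at z = 70 mm, spaced across the span with a 92 mm gap after the −x post and between neighbouring pickets, with 106 mm left before the +x post.


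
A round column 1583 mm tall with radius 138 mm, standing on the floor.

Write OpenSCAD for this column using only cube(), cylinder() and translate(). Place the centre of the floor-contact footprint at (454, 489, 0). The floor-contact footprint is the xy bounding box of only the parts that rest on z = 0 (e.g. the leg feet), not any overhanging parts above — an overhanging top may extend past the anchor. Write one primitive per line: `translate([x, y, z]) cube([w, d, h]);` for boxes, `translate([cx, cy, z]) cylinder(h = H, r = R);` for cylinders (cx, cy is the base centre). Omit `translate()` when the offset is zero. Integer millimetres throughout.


translate([454, 489, 0]) cylinder(h = 1583, r = 138);


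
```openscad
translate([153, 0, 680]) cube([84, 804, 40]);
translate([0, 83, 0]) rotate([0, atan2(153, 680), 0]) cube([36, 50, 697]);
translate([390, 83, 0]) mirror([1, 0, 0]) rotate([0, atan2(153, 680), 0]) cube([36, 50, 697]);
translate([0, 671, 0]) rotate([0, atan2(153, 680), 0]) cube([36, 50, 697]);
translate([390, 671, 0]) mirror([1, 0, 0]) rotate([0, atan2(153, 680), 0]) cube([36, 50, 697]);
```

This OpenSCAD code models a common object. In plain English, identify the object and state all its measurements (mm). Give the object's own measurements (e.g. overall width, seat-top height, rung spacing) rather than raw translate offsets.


A sawhorse. A 84×804×40 mm beam (x, y, z) sits on two A-frame leg pairs. Each pair is two raked legs of 36×50 mm section (50 mm along y) splaying symmetrically in x. Each leg rises 680 mm vertically over 153 mm of horizontal reach and is 697 mm long along its own axis. Every leg's outer bottom edge rests on the floor and its outer top edge meets a bottom edge of the beam — the left legs (tilting toward +x) meet the beam's −x bottom edge, the right legs (their mirror images, tilting toward −x) meet its +x bottom edge — so the leg tops tuck under the beam, the beam's underside is 680 mm above the floor, and the feet are 390 mm apart outside-to-outside with the beam centred between them. The two leg pairs are set in 83 mm from either end of the beam.


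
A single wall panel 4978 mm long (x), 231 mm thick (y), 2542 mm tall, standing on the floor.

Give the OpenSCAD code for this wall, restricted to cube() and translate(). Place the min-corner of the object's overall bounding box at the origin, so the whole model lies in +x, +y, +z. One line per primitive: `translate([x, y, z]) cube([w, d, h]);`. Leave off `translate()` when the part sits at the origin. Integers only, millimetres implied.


cube([4978, 231, 2542]);


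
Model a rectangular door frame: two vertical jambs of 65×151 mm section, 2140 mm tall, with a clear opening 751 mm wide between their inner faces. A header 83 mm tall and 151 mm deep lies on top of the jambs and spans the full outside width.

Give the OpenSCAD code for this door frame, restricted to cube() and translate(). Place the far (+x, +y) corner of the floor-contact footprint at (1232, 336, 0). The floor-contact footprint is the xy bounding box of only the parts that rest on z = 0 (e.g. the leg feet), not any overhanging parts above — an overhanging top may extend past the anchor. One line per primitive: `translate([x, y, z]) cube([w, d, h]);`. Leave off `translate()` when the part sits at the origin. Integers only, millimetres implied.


translate([351, 185, 0]) cube([65, 151, 2140]);
translate([1167, 185, 0]) cube([65, 151, 2140]);
translate([351, 185, 2140]) cube([881, 151, 83]);


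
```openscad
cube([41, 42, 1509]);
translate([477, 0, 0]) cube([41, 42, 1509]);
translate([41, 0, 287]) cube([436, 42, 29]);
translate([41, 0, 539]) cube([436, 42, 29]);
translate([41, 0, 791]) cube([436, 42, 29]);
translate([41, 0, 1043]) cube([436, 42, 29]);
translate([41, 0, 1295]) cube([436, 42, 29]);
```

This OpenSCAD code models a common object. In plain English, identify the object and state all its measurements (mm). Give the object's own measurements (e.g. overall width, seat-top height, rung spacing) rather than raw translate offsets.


A straight ladder. Two 41×42 mm vertical rails, 1509 mm tall, stand 518 mm apart (outside-to-outside) with their front faces coplanar on the −y side. 5 rungs, each 42 mm deep and 29 mm tall, span between the inner faces of the rails, front faces flush with the rails. The lowest rung's underside is at z = 287 mm and rungs are spaced 252 mm apart (underside to underside).


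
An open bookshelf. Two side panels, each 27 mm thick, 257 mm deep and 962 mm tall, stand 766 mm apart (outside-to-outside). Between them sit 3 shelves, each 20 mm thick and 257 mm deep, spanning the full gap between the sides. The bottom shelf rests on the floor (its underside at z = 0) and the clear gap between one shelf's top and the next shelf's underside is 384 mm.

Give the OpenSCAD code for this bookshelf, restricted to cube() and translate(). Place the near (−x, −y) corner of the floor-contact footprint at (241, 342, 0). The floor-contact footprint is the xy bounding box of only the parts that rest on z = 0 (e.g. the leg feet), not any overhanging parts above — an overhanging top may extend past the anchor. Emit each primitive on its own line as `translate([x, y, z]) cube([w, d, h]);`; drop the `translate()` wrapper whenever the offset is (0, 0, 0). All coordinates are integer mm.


translate([241, 342, 0]) cube([27, 257, 962]);
translate([980, 342, 0]) cube([27, 257, 962]);
translate([268, 342, 0]) cube([712, 257, 20]);
translate([268, 342, 404]) cube([712, 257, 20]);
translate([268, 342, 808]) cube([712, 257, 20]);


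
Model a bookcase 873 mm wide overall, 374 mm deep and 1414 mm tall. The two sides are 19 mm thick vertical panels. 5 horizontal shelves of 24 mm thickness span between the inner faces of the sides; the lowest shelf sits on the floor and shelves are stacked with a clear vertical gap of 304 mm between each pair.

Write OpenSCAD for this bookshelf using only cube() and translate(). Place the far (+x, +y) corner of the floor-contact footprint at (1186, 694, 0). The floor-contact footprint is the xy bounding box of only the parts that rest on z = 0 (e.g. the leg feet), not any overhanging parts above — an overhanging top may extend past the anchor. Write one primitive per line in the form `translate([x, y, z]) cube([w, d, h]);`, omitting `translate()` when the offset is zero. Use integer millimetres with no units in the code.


translate([313, 320, 0]) cube([19, 374, 1414]);
translate([1167, 320, 0]) cube([19, 374, 1414]);
translate([332, 320, 0]) cube([835, 374, 24]);
translate([332, 320, 328]) cube([835, 374, 24]);
translate([332, 320, 656]) cube([835, 374, 24]);
translate([332, 320, 984]) cube([835, 374, 24]);
translate([332, 320, 1312]) cube([835, 374, 24]);


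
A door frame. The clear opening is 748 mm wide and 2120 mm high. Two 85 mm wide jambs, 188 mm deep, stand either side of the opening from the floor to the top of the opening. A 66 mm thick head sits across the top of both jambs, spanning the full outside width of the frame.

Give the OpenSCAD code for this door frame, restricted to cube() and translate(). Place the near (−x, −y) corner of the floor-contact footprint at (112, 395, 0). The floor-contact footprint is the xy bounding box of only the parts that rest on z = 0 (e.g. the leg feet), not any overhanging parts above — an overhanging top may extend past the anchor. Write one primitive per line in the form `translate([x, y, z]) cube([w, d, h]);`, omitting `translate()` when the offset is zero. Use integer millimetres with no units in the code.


translate([112, 395, 0]) cube([85, 188, 2120]);
translate([945, 395, 0]) cube([85, 188, 2120]);
translate([112, 395, 2120]) cube([918, 188, 66]);


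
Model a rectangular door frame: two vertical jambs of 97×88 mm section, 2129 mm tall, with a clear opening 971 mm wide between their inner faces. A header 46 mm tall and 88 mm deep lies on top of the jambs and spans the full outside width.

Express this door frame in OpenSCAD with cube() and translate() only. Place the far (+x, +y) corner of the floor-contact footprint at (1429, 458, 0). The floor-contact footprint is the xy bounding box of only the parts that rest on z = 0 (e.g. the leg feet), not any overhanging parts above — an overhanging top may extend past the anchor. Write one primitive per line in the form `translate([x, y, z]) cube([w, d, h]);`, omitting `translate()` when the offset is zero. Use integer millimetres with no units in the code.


translate([264, 370, 0]) cube([97, 88, 2129]);
translate([1332, 370, 0]) cube([97, 88, 2129]);
translate([264, 370, 2129]) cube([1165, 88, 46]);
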